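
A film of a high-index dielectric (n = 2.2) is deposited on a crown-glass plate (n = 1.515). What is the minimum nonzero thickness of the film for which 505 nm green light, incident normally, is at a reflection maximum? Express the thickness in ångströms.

574 Å

Ray reflecting at the top interface goes from n = 1.0 toward n = 2.2: a half-wave phase shift.
Ray reflecting at the bottom interface goes from n = 2.2 toward n = 1.515: no phase shift.
Exactly one π shift → a net half-wave offset.
With one net inversion, constructive interference in reflection requires 2 n t = (m + ½) λ.
Minimum at m = 0: t = λ / (4 n) = 505 / (4 × 2.2) = 57.4 nm.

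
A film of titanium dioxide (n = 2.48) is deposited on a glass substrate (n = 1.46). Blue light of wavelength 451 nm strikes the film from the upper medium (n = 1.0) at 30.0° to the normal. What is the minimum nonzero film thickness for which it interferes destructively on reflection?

92.8 nm

Top surface (1.0 → 2.48): reflection off a higher-index medium gives a half-wave phase shift.
Bottom surface (2.48 → 1.46): reflection off a lower-index medium gives no phase shift.
Exactly one π shift → a net half-wave offset.
So the condition for destructive reflection is 2 n t cos θ_r = m λ.
Snell's law: 1.0 sin 30.0° = 2.48 sin θ_r → sin θ_r = 0.202, cos θ_r = 0.979.
Minimum nonzero at m = 1: t = λ / (2 n cos θ_r) = 451 / (2 × 2.48 × 0.979) = 92.8 nm.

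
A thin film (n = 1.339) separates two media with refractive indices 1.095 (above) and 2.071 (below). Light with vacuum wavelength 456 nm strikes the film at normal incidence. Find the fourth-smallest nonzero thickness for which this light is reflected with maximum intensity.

681 nm

Ray reflecting at the top interface goes from n = 1.095 toward n = 1.339: a half-wave phase shift.
Ray reflecting at the bottom interface goes from n = 1.339 toward n = 2.071: a half-wave phase shift.
Net: no relative phase inversion (both shifts match).
For maximum reflection here: 2 n t = m λ.
The fourth-smallest nonzero thickness corresponds to m = 4: t = m λ / (2 n) = 4.00 × 456 / (2 × 1.339) = 681 nm.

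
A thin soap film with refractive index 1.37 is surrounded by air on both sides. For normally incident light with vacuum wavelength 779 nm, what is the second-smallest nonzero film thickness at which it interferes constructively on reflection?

Ray reflecting at the top interface goes from n = 1.0 toward n = 1.37: a half-wave phase shift.
Bottom surface (1.37 → 1.0): reflection off a lower-index medium gives no phase shift.
Exactly one π shift → a net half-wave offset.
For maximum reflection here: 2 n t = (m + ½) λ.
The second-smallest nonzero thickness corresponds to m = 1: t = (m + ½) λ / (2 n) = 1.50 × 779 / (2 × 1.37) = 426 nm.

426 nm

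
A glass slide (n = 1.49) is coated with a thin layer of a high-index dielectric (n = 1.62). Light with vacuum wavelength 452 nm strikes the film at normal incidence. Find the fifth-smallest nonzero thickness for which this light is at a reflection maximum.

Ray reflecting at the top interface goes from n = 1.0 toward n = 1.62: a half-wave phase shift.
At the lower boundary (n = 1.62 to n = 1.49) the reflected ray undergoes no phase shift.
The two reflections differ by half a wavelength.
With one net inversion, constructive interference in reflection requires 2 n t = (m + ½) λ.
The fifth-smallest nonzero thickness corresponds to m = 4: t = (m + ½) λ / (2 n) = 4.50 × 452 / (2 × 1.62) = 628 nm.

628 nm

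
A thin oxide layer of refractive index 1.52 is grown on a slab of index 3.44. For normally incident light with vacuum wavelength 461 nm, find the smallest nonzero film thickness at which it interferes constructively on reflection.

Top surface (1.0 → 1.52): reflection off a higher-index medium gives a half-wave phase shift.
Ray reflecting at the bottom interface goes from n = 1.52 toward n = 3.44: a half-wave phase shift.
Net: no relative phase inversion (both shifts match).
With no net inversion, constructive interference in reflection requires 2 n t = m λ.
Minimum nonzero at m = 1: t = λ / (2 n) = 461 / (2 × 1.52) = 152 nm.

152 nm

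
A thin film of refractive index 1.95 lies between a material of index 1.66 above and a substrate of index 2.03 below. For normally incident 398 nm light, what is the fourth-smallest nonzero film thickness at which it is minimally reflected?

Top surface (1.66 → 1.95): reflection off a higher-index medium gives a half-wave phase shift.
Bottom surface (1.95 → 2.03): reflection off a higher-index medium gives a half-wave phase shift.
The two reflections carry the same phase change, so no net offset.
For dark reflection here: 2 n t = (m + ½) λ.
The fourth-smallest nonzero thickness corresponds to m = 3: t = (m + ½) λ / (2 n) = 3.50 × 398 / (2 × 1.95) = 357 nm.

357 nm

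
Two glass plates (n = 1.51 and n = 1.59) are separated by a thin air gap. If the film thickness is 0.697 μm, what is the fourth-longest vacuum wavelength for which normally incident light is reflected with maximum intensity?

Ray reflecting at the top interface goes from n = 1.51 toward n = 1.0: no phase shift.
Bottom surface (1.0 → 1.59): reflection off a higher-index medium gives a half-wave phase shift.
Exactly one π shift → a net half-wave offset.
For bright reflection here: 2 n t = (m + ½) λ.
λ = 2 n t / (m + ½). The fourth-longest wavelength is m = 3: λ = 2 × 1.0 × 697 / 3.50 = 398 nm.

398 nm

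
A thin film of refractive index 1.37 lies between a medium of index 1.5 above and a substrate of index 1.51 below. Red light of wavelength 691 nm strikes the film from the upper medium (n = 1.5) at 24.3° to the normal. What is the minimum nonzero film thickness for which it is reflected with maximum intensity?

At the upper boundary (n = 1.5 to n = 1.37) the reflected ray undergoes no phase shift.
At the lower boundary (n = 1.37 to n = 1.51) the reflected ray undergoes a half-wave phase shift.
Exactly one π shift → a net half-wave offset.
For strong reflection here: 2 n t cos θ_r = (m + ½) λ.
Snell's law: 1.5 sin 24.3° = 1.37 sin θ_r → sin θ_r = 0.451, cos θ_r = 0.893.
Minimum at m = 0: t = λ / (4 n cos θ_r) = 691 / (4 × 1.37 × 0.893) = 141 nm.

141 nm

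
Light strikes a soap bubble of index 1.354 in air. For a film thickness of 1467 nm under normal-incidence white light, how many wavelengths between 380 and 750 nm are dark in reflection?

Top surface (1.0 → 1.354): reflection off a higher-index medium gives a half-wave phase shift.
Bottom surface (1.354 → 1.0): reflection off a lower-index medium gives no phase shift.
The two reflections differ by half a wavelength.
So the condition for destructive reflection is 2 n t = m λ.
λ = 2 n t / m = 3973 / m nm.
m=5: 795 nm (IR); m=6: 662 nm (visible); m=7: 568 nm (visible); m=8: 497 nm (visible); m=9: 441 nm (visible); m=10: 397 nm (visible); m=11: 361 nm (UV).

5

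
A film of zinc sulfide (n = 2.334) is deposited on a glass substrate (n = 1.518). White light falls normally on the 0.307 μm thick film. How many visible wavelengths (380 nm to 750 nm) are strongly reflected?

2

Ray reflecting at the top interface goes from n = 1.0 toward n = 2.334: a half-wave phase shift.
At the lower boundary (n = 2.334 to n = 1.518) the reflected ray undergoes no phase shift.
Net: one phase inversion between the two reflected rays.
With one net inversion, constructive interference in reflection requires 2 n t = (m + ½) λ.
λ = 2 n t / (m + ½) = 1433 / (m + ½) nm.
m=1: 955 nm (IR); m=2: 573 nm (visible); m=3: 409 nm (visible); m=4: 318 nm (UV).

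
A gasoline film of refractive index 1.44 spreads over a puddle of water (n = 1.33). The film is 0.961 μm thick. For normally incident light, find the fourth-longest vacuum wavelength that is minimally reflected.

692 nm

Top surface (1.0 → 1.44): reflection off a higher-index medium gives a half-wave phase shift.
Ray reflecting at the bottom interface goes from n = 1.44 toward n = 1.33: no phase shift.
Net: one phase inversion between the two reflected rays.
For minimum reflection here: 2 n t = m λ.
λ = 2 n t / m. The fourth-longest wavelength is m = 4: λ = 2 × 1.44 × 961 / 4.00 = 692 nm.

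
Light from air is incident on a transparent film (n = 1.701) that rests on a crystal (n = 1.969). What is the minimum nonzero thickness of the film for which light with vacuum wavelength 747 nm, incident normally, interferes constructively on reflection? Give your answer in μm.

0.220 μm

Top surface (1.0 → 1.701): reflection off a higher-index medium gives a half-wave phase shift.
At the lower boundary (n = 1.701 to n = 1.969) the reflected ray undergoes a half-wave phase shift.
The two reflections carry the same phase change, so no net offset.
For strong reflection here: 2 n t = m λ.
Minimum nonzero at m = 1: t = λ / (2 n) = 747 / (2 × 1.701) = 220 nm.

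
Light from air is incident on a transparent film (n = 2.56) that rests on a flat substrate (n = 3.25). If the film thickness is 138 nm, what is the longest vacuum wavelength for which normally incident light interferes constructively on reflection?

At the upper boundary (n = 1.0 to n = 2.56) the reflected ray undergoes a half-wave phase shift.
Bottom surface (2.56 → 3.25): reflection off a higher-index medium gives a half-wave phase shift.
Zero or two π shifts → no net half-wave offset.
With no net inversion, constructive interference in reflection requires 2 n t = m λ.
λ = 2 n t / m. The longest wavelength is m = 1: λ = 2 × 2.56 × 138 / 1.00 = 707 nm.

707 nm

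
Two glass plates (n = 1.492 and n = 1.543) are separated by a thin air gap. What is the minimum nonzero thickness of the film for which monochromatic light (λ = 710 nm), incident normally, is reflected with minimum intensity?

At the upper boundary (n = 1.492 to n = 1.0) the reflected ray undergoes no phase shift.
At the lower boundary (n = 1.0 to n = 1.543) the reflected ray undergoes a half-wave phase shift.
The two reflections differ by half a wavelength.
With one net inversion, destructive interference in reflection requires 2 n t = m λ.
Minimum nonzero at m = 1: t = λ / (2 n) = 710 / (2 × 1.0) = 355 nm.

355 nm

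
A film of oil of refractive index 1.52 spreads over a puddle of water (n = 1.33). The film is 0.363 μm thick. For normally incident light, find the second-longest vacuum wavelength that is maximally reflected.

At the upper boundary (n = 1.0 to n = 1.52) the reflected ray undergoes a half-wave phase shift.
Ray reflecting at the bottom interface goes from n = 1.52 toward n = 1.33: no phase shift.
Net: one phase inversion between the two reflected rays.
With one net inversion, constructive interference in reflection requires 2 n t = (m + ½) λ.
λ = 2 n t / (m + ½). The second-longest wavelength is m = 1: λ = 2 × 1.52 × 363 / 1.50 = 736 nm.

736 nm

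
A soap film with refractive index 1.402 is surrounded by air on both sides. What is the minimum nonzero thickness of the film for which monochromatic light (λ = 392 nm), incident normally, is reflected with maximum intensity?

69.9 nm

Top surface (1.0 → 1.402): reflection off a higher-index medium gives a half-wave phase shift.
Bottom surface (1.402 → 1.0): reflection off a lower-index medium gives no phase shift.
The two reflections differ by half a wavelength.
For strong reflection here: 2 n t = (m + ½) λ.
Minimum at m = 0: t = λ / (4 n) = 392 / (4 × 1.402) = 69.9 nm.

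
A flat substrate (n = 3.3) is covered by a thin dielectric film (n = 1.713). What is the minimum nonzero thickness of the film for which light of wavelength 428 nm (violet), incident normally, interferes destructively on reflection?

62.5 nm

At the upper boundary (n = 1.0 to n = 1.713) the reflected ray undergoes a half-wave phase shift.
At the lower boundary (n = 1.713 to n = 3.3) the reflected ray undergoes a half-wave phase shift.
Net: no relative phase inversion (both shifts match).
So the condition for destructive reflection is 2 n t = (m + ½) λ.
Minimum at m = 0: t = λ / (4 n) = 428 / (4 × 1.713) = 62.5 nm.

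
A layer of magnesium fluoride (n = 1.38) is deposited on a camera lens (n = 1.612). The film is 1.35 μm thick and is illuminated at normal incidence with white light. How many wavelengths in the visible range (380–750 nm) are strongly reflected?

Top surface (1.0 → 1.38): reflection off a higher-index medium gives a half-wave phase shift.
Bottom surface (1.38 → 1.612): reflection off a higher-index medium gives a half-wave phase shift.
Zero or two π shifts → no net half-wave offset.
For strong reflection here: 2 n t = m λ.
λ = 2 n t / m = 3726 / m nm.
m=4: 932 nm (IR); m=5: 745 nm (visible); m=6: 621 nm (visible); m=7: 532 nm (visible); m=8: 466 nm (visible); m=9: 414 nm (visible); m=10: 373 nm (UV).

5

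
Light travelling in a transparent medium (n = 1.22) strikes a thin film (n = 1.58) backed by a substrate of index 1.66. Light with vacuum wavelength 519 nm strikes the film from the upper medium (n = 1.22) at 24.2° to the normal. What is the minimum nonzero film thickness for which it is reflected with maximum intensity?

At the upper boundary (n = 1.22 to n = 1.58) the reflected ray undergoes a half-wave phase shift.
At the lower boundary (n = 1.58 to n = 1.66) the reflected ray undergoes a half-wave phase shift.
Zero or two π shifts → no net half-wave offset.
For maximum reflection here: 2 n t cos θ_r = m λ.
Snell's law: 1.22 sin 24.2° = 1.58 sin θ_r → sin θ_r = 0.317, cos θ_r = 0.949.
Minimum nonzero at m = 1: t = λ / (2 n cos θ_r) = 519 / (2 × 1.58 × 0.949) = 173 nm.

173 nm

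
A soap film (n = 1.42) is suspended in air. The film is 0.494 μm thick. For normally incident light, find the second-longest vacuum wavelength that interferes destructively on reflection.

At the upper boundary (n = 1.0 to n = 1.42) the reflected ray undergoes a half-wave phase shift.
Bottom surface (1.42 → 1.0): reflection off a lower-index medium gives no phase shift.
Exactly one π shift → a net half-wave offset.
With one net inversion, destructive interference in reflection requires 2 n t = m λ.
λ = 2 n t / m. The second-longest wavelength is m = 2: λ = 2 × 1.42 × 494 / 2.00 = 701 nm.

701 nm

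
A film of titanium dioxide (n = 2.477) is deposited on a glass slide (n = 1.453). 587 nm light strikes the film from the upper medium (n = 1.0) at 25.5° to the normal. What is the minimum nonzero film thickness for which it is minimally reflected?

120 nm

At the upper boundary (n = 1.0 to n = 2.477) the reflected ray undergoes a half-wave phase shift.
Ray reflecting at the bottom interface goes from n = 2.477 toward n = 1.453: no phase shift.
The two reflections differ by half a wavelength.
So the condition for destructive reflection is 2 n t cos θ_r = m λ.
Snell's law: 1.0 sin 25.5° = 2.477 sin θ_r → sin θ_r = 0.174, cos θ_r = 0.985.
Minimum nonzero at m = 1: t = λ / (2 n cos θ_r) = 587 / (2 × 2.477 × 0.985) = 120 nm.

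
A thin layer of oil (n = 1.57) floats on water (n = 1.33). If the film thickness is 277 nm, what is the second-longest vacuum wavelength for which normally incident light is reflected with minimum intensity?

Top surface (1.0 → 1.57): reflection off a higher-index medium gives a half-wave phase shift.
Bottom surface (1.57 → 1.33): reflection off a lower-index medium gives no phase shift.
Exactly one π shift → a net half-wave offset.
With one net inversion, destructive interference in reflection requires 2 n t = m λ.
λ = 2 n t / m. The second-longest wavelength is m = 2: λ = 2 × 1.57 × 277 / 2.00 = 435 nm.

435 nm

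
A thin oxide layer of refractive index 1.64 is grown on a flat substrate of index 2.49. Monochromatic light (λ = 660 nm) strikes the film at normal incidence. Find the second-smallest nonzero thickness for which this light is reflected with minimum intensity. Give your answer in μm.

0.302 μm

At the upper boundary (n = 1.0 to n = 1.64) the reflected ray undergoes a half-wave phase shift.
Bottom surface (1.64 → 2.49): reflection off a higher-index medium gives a half-wave phase shift.
Net: no relative phase inversion (both shifts match).
With no net inversion, destructive interference in reflection requires 2 n t = (m + ½) λ.
The second-smallest nonzero thickness corresponds to m = 1: t = (m + ½) λ / (2 n) = 1.50 × 660 / (2 × 1.64) = 302 nm.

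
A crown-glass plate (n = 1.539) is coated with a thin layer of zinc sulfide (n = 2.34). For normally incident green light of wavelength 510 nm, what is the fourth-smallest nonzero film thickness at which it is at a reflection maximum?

381 nm

Top surface (1.0 → 2.34): reflection off a higher-index medium gives a half-wave phase shift.
Ray reflecting at the bottom interface goes from n = 2.34 toward n = 1.539: no phase shift.
Exactly one π shift → a net half-wave offset.
With one net inversion, constructive interference in reflection requires 2 n t = (m + ½) λ.
The fourth-smallest nonzero thickness corresponds to m = 3: t = (m + ½) λ / (2 n) = 3.50 × 510 / (2 × 2.34) = 381 nm.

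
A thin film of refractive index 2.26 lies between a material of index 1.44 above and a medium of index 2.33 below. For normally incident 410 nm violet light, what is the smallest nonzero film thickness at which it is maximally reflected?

Top surface (1.44 → 2.26): reflection off a higher-index medium gives a half-wave phase shift.
Ray reflecting at the bottom interface goes from n = 2.26 toward n = 2.33: a half-wave phase shift.
The two reflections carry the same phase change, so no net offset.
With no net inversion, constructive interference in reflection requires 2 n t = m λ.
The smallest nonzero thickness corresponds to m = 1: t = m λ / (2 n) = 1.00 × 410 / (2 × 2.26) = 90.7 nm.

90.7 nm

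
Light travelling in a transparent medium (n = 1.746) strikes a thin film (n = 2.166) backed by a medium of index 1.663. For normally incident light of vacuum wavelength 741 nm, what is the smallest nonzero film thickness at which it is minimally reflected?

171 nm

Ray reflecting at the top interface goes from n = 1.746 toward n = 2.166: a half-wave phase shift.
At the lower boundary (n = 2.166 to n = 1.663) the reflected ray undergoes no phase shift.
The two reflections differ by half a wavelength.
With one net inversion, destructive interference in reflection requires 2 n t = m λ.
The smallest nonzero thickness corresponds to m = 1: t = m λ / (2 n) = 1.00 × 741 / (2 × 2.166) = 171 nm.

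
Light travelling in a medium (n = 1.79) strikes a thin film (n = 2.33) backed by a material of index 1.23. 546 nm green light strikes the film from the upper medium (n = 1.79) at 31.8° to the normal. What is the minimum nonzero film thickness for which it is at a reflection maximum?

64.1 nm

Top surface (1.79 → 2.33): reflection off a higher-index medium gives a half-wave phase shift.
Ray reflecting at the bottom interface goes from n = 2.33 toward n = 1.23: no phase shift.
Exactly one π shift → a net half-wave offset.
So the condition for constructive reflection is 2 n t cos θ_r = (m + ½) λ.
Snell's law: 1.79 sin 31.8° = 2.33 sin θ_r → sin θ_r = 0.405, cos θ_r = 0.914.
Minimum at m = 0: t = λ / (4 n cos θ_r) = 546 / (4 × 2.33 × 0.914) = 64.1 nm.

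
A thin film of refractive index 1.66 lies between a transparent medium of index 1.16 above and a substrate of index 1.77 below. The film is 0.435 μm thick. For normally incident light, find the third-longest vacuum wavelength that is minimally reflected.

578 nm

Ray reflecting at the top interface goes from n = 1.16 toward n = 1.66: a half-wave phase shift.
Ray reflecting at the bottom interface goes from n = 1.66 toward n = 1.77: a half-wave phase shift.
The two reflections carry the same phase change, so no net offset.
For dark reflection here: 2 n t = (m + ½) λ.
λ = 2 n t / (m + ½). The third-longest wavelength is m = 2: λ = 2 × 1.66 × 435 / 2.50 = 578 nm.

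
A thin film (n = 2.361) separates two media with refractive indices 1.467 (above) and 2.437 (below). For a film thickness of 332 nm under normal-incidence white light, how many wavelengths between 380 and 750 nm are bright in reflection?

2

Ray reflecting at the top interface goes from n = 1.467 toward n = 2.361: a half-wave phase shift.
Ray reflecting at the bottom interface goes from n = 2.361 toward n = 2.437: a half-wave phase shift.
Net: no relative phase inversion (both shifts match).
For maximum reflection here: 2 n t = m λ.
λ = 2 n t / m = 1568 / m nm.
m=2: 784 nm (IR); m=3: 523 nm (visible); m=4: 392 nm (visible); m=5: 314 nm (UV).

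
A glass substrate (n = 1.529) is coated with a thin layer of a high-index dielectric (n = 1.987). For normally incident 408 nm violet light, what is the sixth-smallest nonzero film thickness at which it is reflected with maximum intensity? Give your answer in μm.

Top surface (1.0 → 1.987): reflection off a higher-index medium gives a half-wave phase shift.
Bottom surface (1.987 → 1.529): reflection off a lower-index medium gives no phase shift.
Net: one phase inversion between the two reflected rays.
For maximum reflection here: 2 n t = (m + ½) λ.
The sixth-smallest nonzero thickness corresponds to m = 5: t = (m + ½) λ / (2 n) = 5.50 × 408 / (2 × 1.987) = 565 nm.

0.565 μm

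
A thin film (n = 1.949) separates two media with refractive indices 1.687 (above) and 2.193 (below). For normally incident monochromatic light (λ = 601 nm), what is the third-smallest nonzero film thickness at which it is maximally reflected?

463 nm

Top surface (1.687 → 1.949): reflection off a higher-index medium gives a half-wave phase shift.
Ray reflecting at the bottom interface goes from n = 1.949 toward n = 2.193: a half-wave phase shift.
The two reflections carry the same phase change, so no net offset.
With no net inversion, constructive interference in reflection requires 2 n t = m λ.
The third-smallest nonzero thickness corresponds to m = 3: t = m λ / (2 n) = 3.00 × 601 / (2 × 1.949) = 463 nm.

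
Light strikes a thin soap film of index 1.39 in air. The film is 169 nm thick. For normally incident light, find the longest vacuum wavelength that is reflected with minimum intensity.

470 nm

Ray reflecting at the top interface goes from n = 1.0 toward n = 1.39: a half-wave phase shift.
At the lower boundary (n = 1.39 to n = 1.0) the reflected ray undergoes no phase shift.
Exactly one π shift → a net half-wave offset.
With one net inversion, destructive interference in reflection requires 2 n t = m λ.
λ = 2 n t / m. The longest wavelength is m = 1: λ = 2 × 1.39 × 169 / 1.00 = 470 nm.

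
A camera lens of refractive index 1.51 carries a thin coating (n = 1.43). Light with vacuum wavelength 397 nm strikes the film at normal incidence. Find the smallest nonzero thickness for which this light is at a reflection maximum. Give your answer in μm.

0.139 μm

Top surface (1.0 → 1.43): reflection off a higher-index medium gives a half-wave phase shift.
Bottom surface (1.43 → 1.51): reflection off a higher-index medium gives a half-wave phase shift.
Zero or two π shifts → no net half-wave offset.
So the condition for constructive reflection is 2 n t = m λ.
The smallest nonzero thickness corresponds to m = 1: t = m λ / (2 n) = 1.00 × 397 / (2 × 1.43) = 139 nm.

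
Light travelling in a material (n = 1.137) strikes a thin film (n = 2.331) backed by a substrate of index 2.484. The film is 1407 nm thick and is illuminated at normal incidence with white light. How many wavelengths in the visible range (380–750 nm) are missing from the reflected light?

8

At the upper boundary (n = 1.137 to n = 2.331) the reflected ray undergoes a half-wave phase shift.
Bottom surface (2.331 → 2.484): reflection off a higher-index medium gives a half-wave phase shift.
Net: no relative phase inversion (both shifts match).
With no net inversion, destructive interference in reflection requires 2 n t = (m + ½) λ.
λ = 2 n t / (m + ½) = 6559 / (m + ½) nm.
m=8: 772 nm (IR); m=9: 690 nm (visible); m=10: 625 nm (visible); m=11: 570 nm (visible); m=12: 525 nm (visible); m=13: 486 nm (visible); m=14: 452 nm (visible); m=15: 423 nm (visible); m=16: 398 nm (visible); m=17: 375 nm (UV).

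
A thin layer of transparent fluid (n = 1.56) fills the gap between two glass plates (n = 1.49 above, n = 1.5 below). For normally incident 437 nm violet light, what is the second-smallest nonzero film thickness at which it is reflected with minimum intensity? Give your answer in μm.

0.280 μm

Ray reflecting at the top interface goes from n = 1.49 toward n = 1.56: a half-wave phase shift.
Ray reflecting at the bottom interface goes from n = 1.56 toward n = 1.5: no phase shift.
The two reflections differ by half a wavelength.
For weak reflection here: 2 n t = m λ.
The second-smallest nonzero thickness corresponds to m = 2: t = m λ / (2 n) = 2.00 × 437 / (2 × 1.56) = 280 nm.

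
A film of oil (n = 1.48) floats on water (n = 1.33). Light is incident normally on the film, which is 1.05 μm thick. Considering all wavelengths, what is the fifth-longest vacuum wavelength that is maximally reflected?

691 nm

Ray reflecting at the top interface goes from n = 1.0 toward n = 1.48: a half-wave phase shift.
At the lower boundary (n = 1.48 to n = 1.33) the reflected ray undergoes no phase shift.
Exactly one π shift → a net half-wave offset.
With one net inversion, constructive interference in reflection requires 2 n t = (m + ½) λ.
λ = 2 n t / (m + ½). The fifth-longest wavelength is m = 4: λ = 2 × 1.48 × 1050 / 4.50 = 691 nm.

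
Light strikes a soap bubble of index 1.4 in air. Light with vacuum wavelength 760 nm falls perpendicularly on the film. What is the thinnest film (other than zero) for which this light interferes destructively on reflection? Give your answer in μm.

0.271 μm

Ray reflecting at the top interface goes from n = 1.0 toward n = 1.4: a half-wave phase shift.
At the lower boundary (n = 1.4 to n = 1.0) the reflected ray undergoes no phase shift.
Net: one phase inversion between the two reflected rays.
With one net inversion, destructive interference in reflection requires 2 n t = m λ.
Minimum nonzero at m = 1: t = λ / (2 n) = 760 / (2 × 1.4) = 271 nm.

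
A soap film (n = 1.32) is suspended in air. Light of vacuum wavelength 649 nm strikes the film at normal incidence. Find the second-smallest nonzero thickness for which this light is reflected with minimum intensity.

Top surface (1.0 → 1.32): reflection off a higher-index medium gives a half-wave phase shift.
Ray reflecting at the bottom interface goes from n = 1.32 toward n = 1.0: no phase shift.
Net: one phase inversion between the two reflected rays.
With one net inversion, destructive interference in reflection requires 2 n t = m λ.
The second-smallest nonzero thickness corresponds to m = 2: t = m λ / (2 n) = 2.00 × 649 / (2 × 1.32) = 492 nm.

492 nm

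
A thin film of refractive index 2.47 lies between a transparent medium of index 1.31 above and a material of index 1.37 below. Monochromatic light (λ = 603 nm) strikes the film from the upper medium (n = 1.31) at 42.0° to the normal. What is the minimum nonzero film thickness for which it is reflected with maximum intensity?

Ray reflecting at the top interface goes from n = 1.31 toward n = 2.47: a half-wave phase shift.
At the lower boundary (n = 2.47 to n = 1.37) the reflected ray undergoes no phase shift.
Net: one phase inversion between the two reflected rays.
For strong reflection here: 2 n t cos θ_r = (m + ½) λ.
Snell's law: 1.31 sin 42.0° = 2.47 sin θ_r → sin θ_r = 0.355, cos θ_r = 0.935.
Minimum at m = 0: t = λ / (4 n cos θ_r) = 603 / (4 × 2.47 × 0.935) = 65.3 nm.

65.3 nm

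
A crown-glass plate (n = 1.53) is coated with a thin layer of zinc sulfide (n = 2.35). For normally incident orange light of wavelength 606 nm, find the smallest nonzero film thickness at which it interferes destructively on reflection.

At the upper boundary (n = 1.0 to n = 2.35) the reflected ray undergoes a half-wave phase shift.
At the lower boundary (n = 2.35 to n = 1.53) the reflected ray undergoes no phase shift.
Exactly one π shift → a net half-wave offset.
So the condition for destructive reflection is 2 n t = m λ.
Minimum nonzero at m = 1: t = λ / (2 n) = 606 / (2 × 2.35) = 129 nm.

129 nm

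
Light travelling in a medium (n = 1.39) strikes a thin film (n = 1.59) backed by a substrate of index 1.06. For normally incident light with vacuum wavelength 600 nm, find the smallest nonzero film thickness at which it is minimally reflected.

189 nm

Ray reflecting at the top interface goes from n = 1.39 toward n = 1.59: a half-wave phase shift.
At the lower boundary (n = 1.59 to n = 1.06) the reflected ray undergoes no phase shift.
The two reflections differ by half a wavelength.
So the condition for destructive reflection is 2 n t = m λ.
Minimum nonzero at m = 1: t = λ / (2 n) = 600 / (2 × 1.59) = 189 nm.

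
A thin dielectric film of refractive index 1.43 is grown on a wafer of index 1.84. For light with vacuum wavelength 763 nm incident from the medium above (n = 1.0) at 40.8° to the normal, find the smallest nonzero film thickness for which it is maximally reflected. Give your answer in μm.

Ray reflecting at the top interface goes from n = 1.0 toward n = 1.43: a half-wave phase shift.
Ray reflecting at the bottom interface goes from n = 1.43 toward n = 1.84: a half-wave phase shift.
Zero or two π shifts → no net half-wave offset.
So the condition for constructive reflection is 2 n t cos θ_r = m λ.
Snell's law: 1.0 sin 40.8° = 1.43 sin θ_r → sin θ_r = 0.457, cos θ_r = 0.889.
Minimum nonzero at m = 1: t = λ / (2 n cos θ_r) = 763 / (2 × 1.43 × 0.889) = 300 nm.

0.300 μm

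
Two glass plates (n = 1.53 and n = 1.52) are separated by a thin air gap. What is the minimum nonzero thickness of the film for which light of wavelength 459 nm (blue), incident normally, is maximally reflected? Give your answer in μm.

At the upper boundary (n = 1.53 to n = 1.0) the reflected ray undergoes no phase shift.
At the lower boundary (n = 1.0 to n = 1.52) the reflected ray undergoes a half-wave phase shift.
Net: one phase inversion between the two reflected rays.
So the condition for constructive reflection is 2 n t = (m + ½) λ.
Minimum at m = 0: t = λ / (4 n) = 459 / (4 × 1.0) = 115 nm.

0.115 μm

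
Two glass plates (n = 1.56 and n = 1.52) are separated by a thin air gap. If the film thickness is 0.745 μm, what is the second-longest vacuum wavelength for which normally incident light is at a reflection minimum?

At the upper boundary (n = 1.56 to n = 1.0) the reflected ray undergoes no phase shift.
Bottom surface (1.0 → 1.52): reflection off a higher-index medium gives a half-wave phase shift.
The two reflections differ by half a wavelength.
So the condition for destructive reflection is 2 n t = m λ.
λ = 2 n t / m. The second-longest wavelength is m = 2: λ = 2 × 1.0 × 745 / 2.00 = 745 nm.

745 nm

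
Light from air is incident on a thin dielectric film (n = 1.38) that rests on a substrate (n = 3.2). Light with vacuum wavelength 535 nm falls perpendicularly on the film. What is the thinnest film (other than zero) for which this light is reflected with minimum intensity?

96.9 nm

Top surface (1.0 → 1.38): reflection off a higher-index medium gives a half-wave phase shift.
Bottom surface (1.38 → 3.2): reflection off a higher-index medium gives a half-wave phase shift.
Net: no relative phase inversion (both shifts match).
For weak reflection here: 2 n t = (m + ½) λ.
Minimum at m = 0: t = λ / (4 n) = 535 / (4 × 1.38) = 96.9 nm.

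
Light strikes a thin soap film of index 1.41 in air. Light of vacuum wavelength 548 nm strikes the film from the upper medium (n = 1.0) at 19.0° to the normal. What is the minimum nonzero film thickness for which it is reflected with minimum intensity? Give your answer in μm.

0.200 μm

Top surface (1.0 → 1.41): reflection off a higher-index medium gives a half-wave phase shift.
Ray reflecting at the bottom interface goes from n = 1.41 toward n = 1.0: no phase shift.
Exactly one π shift → a net half-wave offset.
For weak reflection here: 2 n t cos θ_r = m λ.
Snell's law: 1.0 sin 19.0° = 1.41 sin θ_r → sin θ_r = 0.231, cos θ_r = 0.973.
Minimum nonzero at m = 1: t = λ / (2 n cos θ_r) = 548 / (2 × 1.41 × 0.973) = 200 nm.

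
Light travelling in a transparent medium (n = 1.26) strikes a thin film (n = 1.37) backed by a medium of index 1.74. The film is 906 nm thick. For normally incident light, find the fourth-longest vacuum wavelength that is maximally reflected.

621 nm

Ray reflecting at the top interface goes from n = 1.26 toward n = 1.37: a half-wave phase shift.
Bottom surface (1.37 → 1.74): reflection off a higher-index medium gives a half-wave phase shift.
Net: no relative phase inversion (both shifts match).
With no net inversion, constructive interference in reflection requires 2 n t = m λ.
λ = 2 n t / m. The fourth-longest wavelength is m = 4: λ = 2 × 1.37 × 906 / 4.00 = 621 nm.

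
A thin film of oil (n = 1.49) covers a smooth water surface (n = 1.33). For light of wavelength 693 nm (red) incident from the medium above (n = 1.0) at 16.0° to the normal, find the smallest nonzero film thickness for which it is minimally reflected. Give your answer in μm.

Ray reflecting at the top interface goes from n = 1.0 toward n = 1.49: a half-wave phase shift.
At the lower boundary (n = 1.49 to n = 1.33) the reflected ray undergoes no phase shift.
Net: one phase inversion between the two reflected rays.
With one net inversion, destructive interference in reflection requires 2 n t cos θ_r = m λ.
Snell's law: 1.0 sin 16.0° = 1.49 sin θ_r → sin θ_r = 0.185, cos θ_r = 0.983.
Minimum nonzero at m = 1: t = λ / (2 n cos θ_r) = 693 / (2 × 1.49 × 0.983) = 237 nm.

0.237 μm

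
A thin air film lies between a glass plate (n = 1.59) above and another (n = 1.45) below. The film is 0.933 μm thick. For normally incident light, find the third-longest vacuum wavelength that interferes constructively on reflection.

Ray reflecting at the top interface goes from n = 1.59 toward n = 1.0: no phase shift.
Bottom surface (1.0 → 1.45): reflection off a higher-index medium gives a half-wave phase shift.
The two reflections differ by half a wavelength.
For bright reflection here: 2 n t = (m + ½) λ.
λ = 2 n t / (m + ½). The third-longest wavelength is m = 2: λ = 2 × 1.0 × 933 / 2.50 = 746 nm.

746 nm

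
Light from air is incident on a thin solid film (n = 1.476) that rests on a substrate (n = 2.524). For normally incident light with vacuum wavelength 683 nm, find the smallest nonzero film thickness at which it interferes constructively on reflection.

Ray reflecting at the top interface goes from n = 1.0 toward n = 1.476: a half-wave phase shift.
Ray reflecting at the bottom interface goes from n = 1.476 toward n = 2.524: a half-wave phase shift.
Zero or two π shifts → no net half-wave offset.
With no net inversion, constructive interference in reflection requires 2 n t = m λ.
Minimum nonzero at m = 1: t = λ / (2 n) = 683 / (2 × 1.476) = 231 nm.

231 nm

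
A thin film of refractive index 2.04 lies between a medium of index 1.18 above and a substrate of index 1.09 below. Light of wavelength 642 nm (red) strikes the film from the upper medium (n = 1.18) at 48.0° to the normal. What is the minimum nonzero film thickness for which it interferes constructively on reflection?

87.1 nm

At the upper boundary (n = 1.18 to n = 2.04) the reflected ray undergoes a half-wave phase shift.
Ray reflecting at the bottom interface goes from n = 2.04 toward n = 1.09: no phase shift.
Exactly one π shift → a net half-wave offset.
For strong reflection here: 2 n t cos θ_r = (m + ½) λ.
Snell's law: 1.18 sin 48.0° = 2.04 sin θ_r → sin θ_r = 0.430, cos θ_r = 0.903.
Minimum at m = 0: t = λ / (4 n cos θ_r) = 642 / (4 × 2.04 × 0.903) = 87.1 nm.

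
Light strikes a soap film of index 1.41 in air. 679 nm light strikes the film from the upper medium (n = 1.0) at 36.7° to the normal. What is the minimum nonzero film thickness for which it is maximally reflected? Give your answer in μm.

0.133 μm

Ray reflecting at the top interface goes from n = 1.0 toward n = 1.41: a half-wave phase shift.
Bottom surface (1.41 → 1.0): reflection off a lower-index medium gives no phase shift.
Exactly one π shift → a net half-wave offset.
With one net inversion, constructive interference in reflection requires 2 n t cos θ_r = (m + ½) λ.
Snell's law: 1.0 sin 36.7° = 1.41 sin θ_r → sin θ_r = 0.424, cos θ_r = 0.906.
Minimum at m = 0: t = λ / (4 n cos θ_r) = 679 / (4 × 1.41 × 0.906) = 133 nm.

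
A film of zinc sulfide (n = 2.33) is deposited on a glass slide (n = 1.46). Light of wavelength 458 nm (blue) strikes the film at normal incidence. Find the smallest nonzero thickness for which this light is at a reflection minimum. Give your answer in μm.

0.0983 μm

Ray reflecting at the top interface goes from n = 1.0 toward n = 2.33: a half-wave phase shift.
Ray reflecting at the bottom interface goes from n = 2.33 toward n = 1.46: no phase shift.
The two reflections differ by half a wavelength.
For weak reflection here: 2 n t = m λ.
The smallest nonzero thickness corresponds to m = 1: t = m λ / (2 n) = 1.00 × 458 / (2 × 2.33) = 98.3 nm.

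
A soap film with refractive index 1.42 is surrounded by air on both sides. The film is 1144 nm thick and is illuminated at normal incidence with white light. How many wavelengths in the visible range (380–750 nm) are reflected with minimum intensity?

At the upper boundary (n = 1.0 to n = 1.42) the reflected ray undergoes a half-wave phase shift.
At the lower boundary (n = 1.42 to n = 1.0) the reflected ray undergoes no phase shift.
Net: one phase inversion between the two reflected rays.
So the condition for destructive reflection is 2 n t = m λ.
λ = 2 n t / m = 3249 / m nm.
m=4: 812 nm (IR); m=5: 650 nm (visible); m=6: 541 nm (visible); m=7: 464 nm (visible); m=8: 406 nm (visible); m=9: 361 nm (UV).

4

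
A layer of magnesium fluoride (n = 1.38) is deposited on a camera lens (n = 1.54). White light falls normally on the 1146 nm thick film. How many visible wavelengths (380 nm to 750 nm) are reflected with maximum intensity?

Ray reflecting at the top interface goes from n = 1.0 toward n = 1.38: a half-wave phase shift.
At the lower boundary (n = 1.38 to n = 1.54) the reflected ray undergoes a half-wave phase shift.
The two reflections carry the same phase change, so no net offset.
With no net inversion, constructive interference in reflection requires 2 n t = m λ.
λ = 2 n t / m = 3163 / m nm.
m=4: 791 nm (IR); m=5: 633 nm (visible); m=6: 527 nm (visible); m=7: 452 nm (visible); m=8: 395 nm (visible); m=9: 351 nm (UV).

4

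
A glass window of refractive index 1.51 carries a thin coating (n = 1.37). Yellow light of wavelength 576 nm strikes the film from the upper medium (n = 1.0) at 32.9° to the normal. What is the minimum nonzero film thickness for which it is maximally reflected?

At the upper boundary (n = 1.0 to n = 1.37) the reflected ray undergoes a half-wave phase shift.
At the lower boundary (n = 1.37 to n = 1.51) the reflected ray undergoes a half-wave phase shift.
Zero or two π shifts → no net half-wave offset.
With no net inversion, constructive interference in reflection requires 2 n t cos θ_r = m λ.
Snell's law: 1.0 sin 32.9° = 1.37 sin θ_r → sin θ_r = 0.396, cos θ_r = 0.918.
Minimum nonzero at m = 1: t = λ / (2 n cos θ_r) = 576 / (2 × 1.37 × 0.918) = 229 nm.

229 nm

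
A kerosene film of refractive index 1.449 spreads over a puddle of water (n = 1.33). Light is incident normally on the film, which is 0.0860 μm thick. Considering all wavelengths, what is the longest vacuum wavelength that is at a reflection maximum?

Ray reflecting at the top interface goes from n = 1.0 toward n = 1.449: a half-wave phase shift.
Bottom surface (1.449 → 1.33): reflection off a lower-index medium gives no phase shift.
Net: one phase inversion between the two reflected rays.
For maximum reflection here: 2 n t = (m + ½) λ.
λ = 2 n t / (m + ½). The longest wavelength is m = 0: λ = 2 × 1.449 × 86.0 / 0.500 = 498 nm.

498 nm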